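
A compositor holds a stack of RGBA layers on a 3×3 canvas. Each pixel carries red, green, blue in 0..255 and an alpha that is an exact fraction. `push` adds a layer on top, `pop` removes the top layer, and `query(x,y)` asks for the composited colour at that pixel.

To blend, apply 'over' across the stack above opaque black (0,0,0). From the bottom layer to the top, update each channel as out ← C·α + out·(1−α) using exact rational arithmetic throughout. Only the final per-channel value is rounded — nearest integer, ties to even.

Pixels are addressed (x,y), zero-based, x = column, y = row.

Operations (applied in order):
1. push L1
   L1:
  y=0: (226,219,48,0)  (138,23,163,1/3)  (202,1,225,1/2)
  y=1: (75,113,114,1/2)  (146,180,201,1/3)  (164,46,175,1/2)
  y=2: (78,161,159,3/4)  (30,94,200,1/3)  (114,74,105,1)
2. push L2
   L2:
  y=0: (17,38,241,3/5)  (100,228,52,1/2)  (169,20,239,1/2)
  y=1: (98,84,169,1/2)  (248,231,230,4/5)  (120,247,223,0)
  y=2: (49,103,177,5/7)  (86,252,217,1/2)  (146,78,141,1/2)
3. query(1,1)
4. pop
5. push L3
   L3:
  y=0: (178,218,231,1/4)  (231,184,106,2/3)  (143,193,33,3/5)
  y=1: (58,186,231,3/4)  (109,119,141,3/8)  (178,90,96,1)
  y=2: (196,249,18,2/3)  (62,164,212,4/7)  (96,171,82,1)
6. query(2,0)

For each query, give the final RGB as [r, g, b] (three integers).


at x=1,y=1 over L1,L2:
+L1 (α=1/3) → [146/3, 60, 67]
+L2 (α=4/5) → [3122/15, 984/5, 987/5]
→ [208, 197, 197]

at x=2,y=0 over L1,L3:
+L1 (α=1/2) → [101, 1/2, 225/2]
+L3 (α=3/5) → [631/5, 116, 324/5]
rounded: [126, 116, 65]


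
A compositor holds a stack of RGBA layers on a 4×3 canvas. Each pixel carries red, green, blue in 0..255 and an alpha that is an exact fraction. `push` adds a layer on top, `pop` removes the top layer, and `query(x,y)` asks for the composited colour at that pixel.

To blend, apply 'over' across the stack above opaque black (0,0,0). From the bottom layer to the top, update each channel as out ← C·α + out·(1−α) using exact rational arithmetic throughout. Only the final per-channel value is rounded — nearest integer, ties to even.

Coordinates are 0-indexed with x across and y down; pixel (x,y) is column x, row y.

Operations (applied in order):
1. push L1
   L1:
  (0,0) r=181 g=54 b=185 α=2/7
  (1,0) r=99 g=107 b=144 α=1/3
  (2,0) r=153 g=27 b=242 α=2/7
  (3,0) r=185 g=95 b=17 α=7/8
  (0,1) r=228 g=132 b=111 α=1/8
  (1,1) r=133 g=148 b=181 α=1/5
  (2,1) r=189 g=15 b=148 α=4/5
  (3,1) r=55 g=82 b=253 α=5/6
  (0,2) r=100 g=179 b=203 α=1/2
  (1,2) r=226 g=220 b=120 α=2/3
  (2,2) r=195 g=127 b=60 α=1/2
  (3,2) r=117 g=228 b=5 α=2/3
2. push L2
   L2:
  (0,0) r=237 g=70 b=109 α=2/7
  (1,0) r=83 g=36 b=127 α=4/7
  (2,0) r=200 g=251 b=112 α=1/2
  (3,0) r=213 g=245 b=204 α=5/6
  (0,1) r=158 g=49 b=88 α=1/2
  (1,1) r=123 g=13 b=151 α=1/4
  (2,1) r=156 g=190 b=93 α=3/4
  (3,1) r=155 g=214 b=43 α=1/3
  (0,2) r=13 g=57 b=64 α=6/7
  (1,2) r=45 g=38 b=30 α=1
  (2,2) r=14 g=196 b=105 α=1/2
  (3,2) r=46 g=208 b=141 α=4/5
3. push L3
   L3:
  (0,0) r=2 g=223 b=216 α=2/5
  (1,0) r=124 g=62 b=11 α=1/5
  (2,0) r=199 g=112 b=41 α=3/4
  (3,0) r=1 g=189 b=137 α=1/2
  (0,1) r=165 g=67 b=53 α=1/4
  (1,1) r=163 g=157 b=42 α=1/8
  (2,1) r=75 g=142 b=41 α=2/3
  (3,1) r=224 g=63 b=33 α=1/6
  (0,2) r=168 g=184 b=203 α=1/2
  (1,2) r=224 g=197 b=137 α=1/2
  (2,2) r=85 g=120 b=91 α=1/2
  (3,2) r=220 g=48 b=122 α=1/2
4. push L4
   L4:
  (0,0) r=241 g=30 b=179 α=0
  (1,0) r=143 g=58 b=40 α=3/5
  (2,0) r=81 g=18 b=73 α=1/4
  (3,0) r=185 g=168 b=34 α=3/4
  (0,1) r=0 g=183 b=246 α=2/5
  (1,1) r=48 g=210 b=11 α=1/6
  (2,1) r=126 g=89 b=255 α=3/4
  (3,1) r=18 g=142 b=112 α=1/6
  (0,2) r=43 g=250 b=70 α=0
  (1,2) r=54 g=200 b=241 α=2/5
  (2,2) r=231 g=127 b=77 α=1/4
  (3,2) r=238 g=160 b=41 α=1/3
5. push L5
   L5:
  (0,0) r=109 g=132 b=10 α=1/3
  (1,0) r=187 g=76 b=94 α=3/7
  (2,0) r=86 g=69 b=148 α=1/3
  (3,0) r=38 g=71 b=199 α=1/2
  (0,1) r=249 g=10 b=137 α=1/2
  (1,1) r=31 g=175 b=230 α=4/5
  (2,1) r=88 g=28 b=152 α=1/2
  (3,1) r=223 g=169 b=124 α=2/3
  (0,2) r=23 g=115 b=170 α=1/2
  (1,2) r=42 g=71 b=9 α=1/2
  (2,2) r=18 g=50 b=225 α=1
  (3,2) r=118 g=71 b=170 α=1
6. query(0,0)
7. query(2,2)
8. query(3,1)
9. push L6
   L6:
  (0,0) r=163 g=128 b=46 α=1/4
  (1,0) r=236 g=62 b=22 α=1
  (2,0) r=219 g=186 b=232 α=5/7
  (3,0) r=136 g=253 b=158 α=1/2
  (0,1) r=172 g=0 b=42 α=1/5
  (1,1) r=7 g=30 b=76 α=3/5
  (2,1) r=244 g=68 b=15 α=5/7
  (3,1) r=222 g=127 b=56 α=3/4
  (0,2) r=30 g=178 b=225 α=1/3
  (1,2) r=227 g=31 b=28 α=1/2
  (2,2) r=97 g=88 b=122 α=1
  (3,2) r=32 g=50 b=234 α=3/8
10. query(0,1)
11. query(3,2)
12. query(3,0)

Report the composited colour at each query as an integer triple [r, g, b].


query (0,0) [L1,L2,L3,L4,L5] — begin 0,0,0
+L1 (α=2/7) → [362/7, 108/7, 370/7]
+L2 (α=2/7) → [5128/49, 1520/49, 3376/49]
+L3 (α=2/5) → [3116/49, 26414/245, 31296/245]
+L4 (α=0) → [3116/49, 26414/245, 31296/245]
+L5 (α=1/3) → [11573/147, 85168/735, 65042/735]
rounded: [79, 116, 88]

(2,2) stack=L1,L2,L3,L4,L5; from [0,0,0]:
L1 α=1/2: [195/2, 127/2, 30]
L2 α=1/2: [223/4, 519/4, 135/2]
L3 α=1/2: [563/8, 999/8, 317/4]
L4 α=1/4: [3537/32, 4013/32, 1259/16]
L5 α=1: [18, 50, 225]
rounded: [18, 50, 225]

(3,1) stack=L1,L2,L3,L4,L5; from [0,0,0]:
+L1 (α=5/6) → [275/6, 205/3, 1265/6]
+L2 (α=1/3) → [740/9, 1052/9, 1394/9]
+L3 (α=1/6) → [2858/27, 5827/54, 7267/54]
+L4 (α=1/6) → [7388/81, 36803/324, 42383/324]
+L5 (α=2/3) → [43514/243, 146315/972, 122735/972]
= [179, 151, 126]

query (0,1) [L1,L2,L3,L4,L5,L6] — begin 0,0,0
after L1 α=1/8: [57/2, 33/2, 111/8]
after L2 α=1/2: [373/4, 131/4, 815/16]
after L3 α=1/4: [1779/16, 661/16, 3293/64]
after L4 α=2/5: [5337/80, 7839/80, 41367/320]
after L5 α=1/2: [25257/160, 8639/160, 85207/640]
after L6 α=1/5: [32137/200, 8639/200, 91927/800]
rounded: [161, 43, 115]

query (3,2) [L1,L2,L3,L4,L5,L6] — begin 0,0,0
+L1 (α=2/3) → [78, 152, 10/3]
+L2 (α=4/5) → [262/5, 984/5, 1702/15]
+L3 (α=1/2) → [681/5, 612/5, 1766/15]
+L4 (α=1/3) → [2552/15, 2024/15, 4147/45]
+L5 (α=1) → [118, 71, 170]
+L6 (α=3/8) → [343/4, 505/8, 194]
→ [86, 63, 194]

query (3,0) [L1,L2,L3,L4,L5,L6] — begin 0,0,0
L1 α=7/8: [1295/8, 665/8, 119/8]
L2 α=5/6: [9815/48, 10465/48, 8279/48]
L3 α=1/2: [9863/96, 19537/96, 14855/96]
L4 α=3/4: [63143/384, 67921/384, 24647/384]
L5 α=1/2: [77735/768, 95185/768, 101063/768]
L6 α=1/2: [182183/1536, 289489/1536, 222407/1536]
= [119, 188, 145]


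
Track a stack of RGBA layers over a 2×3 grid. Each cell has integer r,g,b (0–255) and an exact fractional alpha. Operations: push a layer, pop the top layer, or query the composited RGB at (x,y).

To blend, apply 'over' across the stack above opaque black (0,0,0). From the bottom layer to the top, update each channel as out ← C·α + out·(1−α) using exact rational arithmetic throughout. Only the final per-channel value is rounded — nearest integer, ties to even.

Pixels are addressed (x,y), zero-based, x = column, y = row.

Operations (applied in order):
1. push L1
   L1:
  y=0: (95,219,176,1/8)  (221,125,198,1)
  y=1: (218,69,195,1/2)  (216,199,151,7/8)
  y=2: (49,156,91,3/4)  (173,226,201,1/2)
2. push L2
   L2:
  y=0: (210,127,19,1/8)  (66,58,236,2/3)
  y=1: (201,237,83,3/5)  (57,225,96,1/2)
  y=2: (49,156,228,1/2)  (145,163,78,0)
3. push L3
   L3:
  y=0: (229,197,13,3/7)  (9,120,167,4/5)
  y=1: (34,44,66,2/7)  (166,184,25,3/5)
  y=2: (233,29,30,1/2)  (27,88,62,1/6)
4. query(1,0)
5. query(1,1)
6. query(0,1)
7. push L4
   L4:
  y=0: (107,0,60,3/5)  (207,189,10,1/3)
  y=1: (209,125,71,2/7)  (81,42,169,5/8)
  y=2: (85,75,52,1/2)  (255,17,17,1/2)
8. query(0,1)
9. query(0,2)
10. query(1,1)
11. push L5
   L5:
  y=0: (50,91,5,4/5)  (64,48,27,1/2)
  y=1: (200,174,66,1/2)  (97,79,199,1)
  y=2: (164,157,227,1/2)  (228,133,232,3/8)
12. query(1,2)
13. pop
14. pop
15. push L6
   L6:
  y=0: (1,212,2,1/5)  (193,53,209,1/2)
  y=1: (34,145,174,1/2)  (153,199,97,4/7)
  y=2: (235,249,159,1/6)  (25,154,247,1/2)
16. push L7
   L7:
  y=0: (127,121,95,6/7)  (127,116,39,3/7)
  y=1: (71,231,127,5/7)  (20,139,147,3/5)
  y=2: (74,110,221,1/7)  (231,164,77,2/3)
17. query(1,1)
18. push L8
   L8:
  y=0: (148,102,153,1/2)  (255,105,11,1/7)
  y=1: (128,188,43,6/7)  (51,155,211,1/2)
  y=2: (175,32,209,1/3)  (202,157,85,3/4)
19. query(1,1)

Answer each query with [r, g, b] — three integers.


query (1,0) [L1,L2,L3] — begin 0,0,0
+L1 (α=1) → [221, 125, 198]
+L2 (α=2/3) → [353/3, 241/3, 670/3]
+L3 (α=4/5) → [461/15, 1681/15, 2674/15]
rounded: [31, 112, 178]

at x=1,y=1 over L1,L2,L3:
+L1 (α=7/8) → [189, 1393/8, 1057/8]
+L2 (α=1/2) → [123, 3193/16, 1825/16]
+L3 (α=3/5) → [744/5, 7609/40, 485/8]
= [149, 190, 61]

(0,1) stack=L1,L2,L3; from [0,0,0]:
after L1 α=1/2: [109, 69/2, 195/2]
after L2 α=3/5: [821/5, 156, 444/5]
after L3 α=2/7: [127, 124, 576/7]
→ [127, 124, 82]

query (0,1) [L1,L2,L3,L4] — begin 0,0,0
+L1 (α=1/2) → [109, 69/2, 195/2]
+L2 (α=3/5) → [821/5, 156, 444/5]
+L3 (α=2/7) → [127, 124, 576/7]
+L4 (α=2/7) → [1053/7, 870/7, 3874/49]
→ [150, 124, 79]

at x=0,y=2 over L1,L2,L3,L4:
after L1 α=3/4: [147/4, 117, 273/4]
after L2 α=1/2: [343/8, 273/2, 1185/8]
after L3 α=1/2: [2207/16, 331/4, 1425/16]
after L4 α=1/2: [3567/32, 631/8, 2257/32]
→ [111, 79, 71]

at x=1,y=1 over L1,L2,L3,L4:
after L1 α=7/8: [189, 1393/8, 1057/8]
after L2 α=1/2: [123, 3193/16, 1825/16]
after L3 α=3/5: [744/5, 7609/40, 485/8]
after L4 α=5/8: [4257/40, 31227/320, 8215/64]
rounded: [106, 98, 128]

at x=1,y=2 over L1,L2,L3,L4,L5:
L1 α=1/2: [173/2, 113, 201/2]
L2 α=0: [173/2, 113, 201/2]
L3 α=1/6: [919/12, 653/6, 1129/12]
L4 α=1/2: [3979/24, 755/12, 1333/24]
L5 α=3/8: [36311/192, 8563/96, 23369/192]
= [189, 89, 122]

query (1,1) [L1,L2,L3,L6,L7] — begin 0,0,0
+L1 (α=7/8) → [189, 1393/8, 1057/8]
+L2 (α=1/2) → [123, 3193/16, 1825/16]
+L3 (α=3/5) → [744/5, 7609/40, 485/8]
+L6 (α=4/7) → [756/5, 54667/280, 4559/56]
+L7 (α=3/5) → [1812/25, 113047/700, 16907/140]
→ [72, 161, 121]

query (1,1) [L1,L2,L3,L6,L7,L8] — begin 0,0,0
+L1 (α=7/8) → [189, 1393/8, 1057/8]
+L2 (α=1/2) → [123, 3193/16, 1825/16]
+L3 (α=3/5) → [744/5, 7609/40, 485/8]
+L6 (α=4/7) → [756/5, 54667/280, 4559/56]
+L7 (α=3/5) → [1812/25, 113047/700, 16907/140]
+L8 (α=1/2) → [3087/50, 221547/1400, 46447/280]
rounded: [62, 158, 166]


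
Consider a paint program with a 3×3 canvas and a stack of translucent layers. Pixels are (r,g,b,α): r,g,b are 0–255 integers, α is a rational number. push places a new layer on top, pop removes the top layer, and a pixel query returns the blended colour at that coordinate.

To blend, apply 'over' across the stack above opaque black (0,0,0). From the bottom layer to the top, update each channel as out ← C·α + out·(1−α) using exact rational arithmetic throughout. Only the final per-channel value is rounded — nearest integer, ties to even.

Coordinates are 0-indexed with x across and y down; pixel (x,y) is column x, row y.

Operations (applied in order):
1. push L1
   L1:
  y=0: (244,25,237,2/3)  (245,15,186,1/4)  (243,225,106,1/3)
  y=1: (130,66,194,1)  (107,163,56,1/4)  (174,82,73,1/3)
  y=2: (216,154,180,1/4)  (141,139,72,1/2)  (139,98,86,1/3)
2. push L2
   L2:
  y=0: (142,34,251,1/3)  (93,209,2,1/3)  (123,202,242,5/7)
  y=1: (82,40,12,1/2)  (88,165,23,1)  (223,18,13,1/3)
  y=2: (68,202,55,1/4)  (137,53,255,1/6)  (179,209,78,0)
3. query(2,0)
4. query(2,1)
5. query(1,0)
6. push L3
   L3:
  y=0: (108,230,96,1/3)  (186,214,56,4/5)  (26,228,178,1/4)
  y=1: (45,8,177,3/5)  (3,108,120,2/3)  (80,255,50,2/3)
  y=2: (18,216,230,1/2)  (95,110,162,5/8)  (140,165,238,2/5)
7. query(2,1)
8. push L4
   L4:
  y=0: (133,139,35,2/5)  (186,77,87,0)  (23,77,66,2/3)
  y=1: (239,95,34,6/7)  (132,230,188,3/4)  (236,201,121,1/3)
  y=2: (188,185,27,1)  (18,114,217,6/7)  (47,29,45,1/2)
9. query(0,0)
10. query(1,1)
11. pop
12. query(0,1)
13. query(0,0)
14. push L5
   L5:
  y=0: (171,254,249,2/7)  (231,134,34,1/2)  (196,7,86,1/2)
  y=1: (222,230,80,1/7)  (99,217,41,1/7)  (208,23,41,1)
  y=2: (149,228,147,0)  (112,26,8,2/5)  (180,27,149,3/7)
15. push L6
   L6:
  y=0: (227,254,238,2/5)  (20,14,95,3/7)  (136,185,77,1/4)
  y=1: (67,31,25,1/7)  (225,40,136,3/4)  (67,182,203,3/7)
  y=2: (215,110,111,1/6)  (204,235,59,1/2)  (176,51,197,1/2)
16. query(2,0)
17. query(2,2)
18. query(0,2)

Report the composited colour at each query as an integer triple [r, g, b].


at x=2,y=0 over L1,L2:
+L1 (α=1/3) → [81, 75, 106/3]
+L2 (α=5/7) → [111, 1160/7, 3842/21]
= [111, 166, 183]

query (2,1) [L1,L2] — begin 0,0,0
after L1 α=1/3: [58, 82/3, 73/3]
after L2 α=1/3: [113, 218/9, 185/9]
rounded: [113, 24, 21]

at x=1,y=0 over L1,L2:
+L1 (α=1/4) → [245/4, 15/4, 93/2]
+L2 (α=1/3) → [431/6, 433/6, 95/3]
rounded: [72, 72, 32]

query (2,1) [L1,L2,L3] — begin 0,0,0
after L1 α=1/3: [58, 82/3, 73/3]
after L2 α=1/3: [113, 218/9, 185/9]
after L3 α=2/3: [91, 4808/27, 1085/27]
= [91, 178, 40]

query (0,0) [L1,L2,L3,L4] — begin 0,0,0
after L1 α=2/3: [488/3, 50/3, 158]
after L2 α=1/3: [1402/9, 202/9, 189]
after L3 α=1/3: [3776/27, 2474/27, 158]
after L4 α=2/5: [1234/9, 4976/45, 544/5]
→ [137, 111, 109]

at x=1,y=1 over L1,L2,L3,L4:
L1 α=1/4: [107/4, 163/4, 14]
L2 α=1: [88, 165, 23]
L3 α=2/3: [94/3, 127, 263/3]
L4 α=3/4: [641/6, 817/4, 1955/12]
→ [107, 204, 163]

query (0,1) [L1,L2,L3] — begin 0,0,0
after L1 α=1: [130, 66, 194]
after L2 α=1/2: [106, 53, 103]
after L3 α=3/5: [347/5, 26, 737/5]
rounded: [69, 26, 147]

at x=0,y=0 over L1,L2,L3:
+L1 (α=2/3) → [488/3, 50/3, 158]
+L2 (α=1/3) → [1402/9, 202/9, 189]
+L3 (α=1/3) → [3776/27, 2474/27, 158]
rounded: [140, 92, 158]

(2,0) stack=L1,L2,L3,L5,L6; from [0,0,0]:
L1 α=1/3: [81, 75, 106/3]
L2 α=5/7: [111, 1160/7, 3842/21]
L3 α=1/4: [359/4, 1269/7, 1272/7]
L5 α=1/2: [1143/8, 659/7, 937/7]
L6 α=1/4: [4517/32, 818/7, 1675/14]
→ [141, 117, 120]

at x=2,y=2 over L1,L2,L3,L5,L6:
L1 α=1/3: [139/3, 98/3, 86/3]
L2 α=0: [139/3, 98/3, 86/3]
L3 α=2/5: [419/5, 428/5, 562/5]
L5 α=3/7: [4376/35, 2117/35, 4483/35]
L6 α=1/2: [5268/35, 1951/35, 5689/35]
rounded: [151, 56, 163]

query (0,2) [L1,L2,L3,L5,L6] — begin 0,0,0
L1 α=1/4: [54, 77/2, 45]
L2 α=1/4: [115/2, 635/8, 95/2]
L3 α=1/2: [151/4, 2363/16, 555/4]
L5 α=0: [151/4, 2363/16, 555/4]
L6 α=1/6: [1615/24, 4525/32, 1073/8]
rounded: [67, 141, 134]


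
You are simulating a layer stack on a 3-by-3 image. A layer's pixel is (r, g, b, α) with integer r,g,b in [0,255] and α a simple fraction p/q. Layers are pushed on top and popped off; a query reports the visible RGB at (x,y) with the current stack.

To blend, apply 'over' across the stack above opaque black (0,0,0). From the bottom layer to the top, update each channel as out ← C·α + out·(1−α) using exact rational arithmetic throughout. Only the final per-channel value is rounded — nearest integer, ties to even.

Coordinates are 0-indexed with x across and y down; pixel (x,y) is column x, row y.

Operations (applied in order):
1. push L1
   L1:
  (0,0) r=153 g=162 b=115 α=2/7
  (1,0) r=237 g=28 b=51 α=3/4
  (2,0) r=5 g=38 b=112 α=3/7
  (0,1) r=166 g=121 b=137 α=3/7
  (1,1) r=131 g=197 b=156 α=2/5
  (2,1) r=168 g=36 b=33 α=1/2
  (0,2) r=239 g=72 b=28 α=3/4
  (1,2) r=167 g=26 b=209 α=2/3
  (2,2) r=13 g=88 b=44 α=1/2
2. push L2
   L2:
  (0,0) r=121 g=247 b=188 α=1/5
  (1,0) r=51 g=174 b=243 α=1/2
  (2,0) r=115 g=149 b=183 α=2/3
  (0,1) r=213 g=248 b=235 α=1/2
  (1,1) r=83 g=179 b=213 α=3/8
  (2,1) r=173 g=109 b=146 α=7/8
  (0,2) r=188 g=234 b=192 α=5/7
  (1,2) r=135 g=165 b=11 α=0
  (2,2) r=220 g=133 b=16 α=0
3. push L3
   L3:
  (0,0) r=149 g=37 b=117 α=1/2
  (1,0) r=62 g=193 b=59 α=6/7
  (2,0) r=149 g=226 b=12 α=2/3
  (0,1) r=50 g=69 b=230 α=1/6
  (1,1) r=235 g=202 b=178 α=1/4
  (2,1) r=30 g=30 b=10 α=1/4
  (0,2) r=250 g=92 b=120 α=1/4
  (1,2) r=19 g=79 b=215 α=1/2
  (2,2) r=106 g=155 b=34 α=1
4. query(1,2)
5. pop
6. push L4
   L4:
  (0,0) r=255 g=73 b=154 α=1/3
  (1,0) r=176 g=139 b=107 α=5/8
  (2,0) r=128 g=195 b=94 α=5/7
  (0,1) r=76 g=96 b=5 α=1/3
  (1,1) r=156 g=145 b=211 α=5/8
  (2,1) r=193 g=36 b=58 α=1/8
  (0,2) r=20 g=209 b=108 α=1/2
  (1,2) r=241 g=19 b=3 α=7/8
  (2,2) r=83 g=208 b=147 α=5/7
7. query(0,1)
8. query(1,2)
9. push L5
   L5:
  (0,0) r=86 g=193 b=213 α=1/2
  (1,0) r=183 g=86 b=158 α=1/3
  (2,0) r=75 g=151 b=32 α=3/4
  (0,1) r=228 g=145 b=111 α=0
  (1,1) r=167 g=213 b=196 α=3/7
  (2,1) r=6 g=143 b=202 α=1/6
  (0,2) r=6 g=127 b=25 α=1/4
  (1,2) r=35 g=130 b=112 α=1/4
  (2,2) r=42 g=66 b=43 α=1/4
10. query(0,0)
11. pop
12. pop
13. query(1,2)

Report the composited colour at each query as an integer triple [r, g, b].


at x=1,y=2 over L1,L2,L3:
+L1 (α=2/3) → [334/3, 52/3, 418/3]
+L2 (α=0) → [334/3, 52/3, 418/3]
+L3 (α=1/2) → [391/6, 289/6, 1063/6]
rounded: [65, 48, 177]

(0,1) stack=L1,L2,L4; from [0,0,0]:
+L1 (α=3/7) → [498/7, 363/7, 411/7]
+L2 (α=1/2) → [1989/14, 2099/14, 1028/7]
+L4 (α=1/3) → [2521/21, 2771/21, 697/7]
→ [120, 132, 100]

(1,2) stack=L1,L2,L4; from [0,0,0]:
L1 α=2/3: [334/3, 52/3, 418/3]
L2 α=0: [334/3, 52/3, 418/3]
L4 α=7/8: [5395/24, 451/24, 481/24]
= [225, 19, 20]

query (0,0) [L1,L2,L4,L5] — begin 0,0,0
L1 α=2/7: [306/7, 324/7, 230/7]
L2 α=1/5: [2071/35, 605/7, 2236/35]
L4 α=1/3: [13067/105, 1721/21, 9862/105]
L5 α=1/2: [22097/210, 2887/21, 32227/210]
→ [105, 137, 153]

query (1,2) [L1,L2] — begin 0,0,0
+L1 (α=2/3) → [334/3, 52/3, 418/3]
+L2 (α=0) → [334/3, 52/3, 418/3]
rounded: [111, 17, 139]


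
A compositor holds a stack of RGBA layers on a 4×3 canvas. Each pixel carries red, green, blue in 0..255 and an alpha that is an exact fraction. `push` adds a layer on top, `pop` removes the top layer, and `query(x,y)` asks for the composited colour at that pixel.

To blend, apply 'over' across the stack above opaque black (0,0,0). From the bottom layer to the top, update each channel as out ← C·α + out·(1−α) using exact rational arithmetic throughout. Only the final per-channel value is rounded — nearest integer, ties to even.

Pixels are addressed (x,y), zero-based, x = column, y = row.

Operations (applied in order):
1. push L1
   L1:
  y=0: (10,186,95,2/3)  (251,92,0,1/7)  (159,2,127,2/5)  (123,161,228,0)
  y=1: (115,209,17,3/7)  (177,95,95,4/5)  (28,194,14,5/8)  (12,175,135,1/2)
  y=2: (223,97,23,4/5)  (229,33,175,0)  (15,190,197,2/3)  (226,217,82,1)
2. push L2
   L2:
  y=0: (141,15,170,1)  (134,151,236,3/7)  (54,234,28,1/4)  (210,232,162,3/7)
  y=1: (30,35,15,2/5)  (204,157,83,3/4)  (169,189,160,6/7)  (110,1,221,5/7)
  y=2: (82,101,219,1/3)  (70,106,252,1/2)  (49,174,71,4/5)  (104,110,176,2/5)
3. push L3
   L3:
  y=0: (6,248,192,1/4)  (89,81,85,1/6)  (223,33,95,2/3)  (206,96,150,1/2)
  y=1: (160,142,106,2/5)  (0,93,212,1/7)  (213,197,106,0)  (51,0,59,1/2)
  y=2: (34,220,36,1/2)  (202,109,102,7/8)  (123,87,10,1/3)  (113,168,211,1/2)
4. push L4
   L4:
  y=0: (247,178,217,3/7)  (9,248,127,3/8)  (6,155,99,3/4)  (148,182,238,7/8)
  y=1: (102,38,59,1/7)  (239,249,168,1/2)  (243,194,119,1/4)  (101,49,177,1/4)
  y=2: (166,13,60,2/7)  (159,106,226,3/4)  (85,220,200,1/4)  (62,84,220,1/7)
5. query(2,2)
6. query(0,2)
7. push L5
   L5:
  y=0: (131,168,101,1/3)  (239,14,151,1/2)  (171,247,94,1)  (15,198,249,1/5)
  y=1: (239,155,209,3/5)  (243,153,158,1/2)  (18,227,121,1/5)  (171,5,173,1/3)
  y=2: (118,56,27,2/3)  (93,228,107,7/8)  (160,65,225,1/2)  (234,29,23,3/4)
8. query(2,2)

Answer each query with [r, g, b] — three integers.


(2,2) stack=L1,L2,L3,L4; from [0,0,0]:
+L1 (α=2/3) → [10, 380/3, 394/3]
+L2 (α=4/5) → [206/5, 2468/15, 1246/15]
+L3 (α=1/3) → [1027/15, 6241/45, 2642/45]
+L4 (α=1/4) → [363/5, 9541/60, 2821/30]
→ [73, 159, 94]

(0,2) stack=L1,L2,L3,L4; from [0,0,0]:
+L1 (α=4/5) → [892/5, 388/5, 92/5]
+L2 (α=1/3) → [2194/15, 427/5, 1279/15]
+L3 (α=1/2) → [1352/15, 1527/10, 1819/30]
+L4 (α=2/7) → [2348/21, 1579/14, 2539/42]
= [112, 113, 60]

query (2,2) [L1,L2,L3,L4,L5] — begin 0,0,0
+L1 (α=2/3) → [10, 380/3, 394/3]
+L2 (α=4/5) → [206/5, 2468/15, 1246/15]
+L3 (α=1/3) → [1027/15, 6241/45, 2642/45]
+L4 (α=1/4) → [363/5, 9541/60, 2821/30]
+L5 (α=1/2) → [1163/10, 13441/120, 9571/60]
= [116, 112, 160]


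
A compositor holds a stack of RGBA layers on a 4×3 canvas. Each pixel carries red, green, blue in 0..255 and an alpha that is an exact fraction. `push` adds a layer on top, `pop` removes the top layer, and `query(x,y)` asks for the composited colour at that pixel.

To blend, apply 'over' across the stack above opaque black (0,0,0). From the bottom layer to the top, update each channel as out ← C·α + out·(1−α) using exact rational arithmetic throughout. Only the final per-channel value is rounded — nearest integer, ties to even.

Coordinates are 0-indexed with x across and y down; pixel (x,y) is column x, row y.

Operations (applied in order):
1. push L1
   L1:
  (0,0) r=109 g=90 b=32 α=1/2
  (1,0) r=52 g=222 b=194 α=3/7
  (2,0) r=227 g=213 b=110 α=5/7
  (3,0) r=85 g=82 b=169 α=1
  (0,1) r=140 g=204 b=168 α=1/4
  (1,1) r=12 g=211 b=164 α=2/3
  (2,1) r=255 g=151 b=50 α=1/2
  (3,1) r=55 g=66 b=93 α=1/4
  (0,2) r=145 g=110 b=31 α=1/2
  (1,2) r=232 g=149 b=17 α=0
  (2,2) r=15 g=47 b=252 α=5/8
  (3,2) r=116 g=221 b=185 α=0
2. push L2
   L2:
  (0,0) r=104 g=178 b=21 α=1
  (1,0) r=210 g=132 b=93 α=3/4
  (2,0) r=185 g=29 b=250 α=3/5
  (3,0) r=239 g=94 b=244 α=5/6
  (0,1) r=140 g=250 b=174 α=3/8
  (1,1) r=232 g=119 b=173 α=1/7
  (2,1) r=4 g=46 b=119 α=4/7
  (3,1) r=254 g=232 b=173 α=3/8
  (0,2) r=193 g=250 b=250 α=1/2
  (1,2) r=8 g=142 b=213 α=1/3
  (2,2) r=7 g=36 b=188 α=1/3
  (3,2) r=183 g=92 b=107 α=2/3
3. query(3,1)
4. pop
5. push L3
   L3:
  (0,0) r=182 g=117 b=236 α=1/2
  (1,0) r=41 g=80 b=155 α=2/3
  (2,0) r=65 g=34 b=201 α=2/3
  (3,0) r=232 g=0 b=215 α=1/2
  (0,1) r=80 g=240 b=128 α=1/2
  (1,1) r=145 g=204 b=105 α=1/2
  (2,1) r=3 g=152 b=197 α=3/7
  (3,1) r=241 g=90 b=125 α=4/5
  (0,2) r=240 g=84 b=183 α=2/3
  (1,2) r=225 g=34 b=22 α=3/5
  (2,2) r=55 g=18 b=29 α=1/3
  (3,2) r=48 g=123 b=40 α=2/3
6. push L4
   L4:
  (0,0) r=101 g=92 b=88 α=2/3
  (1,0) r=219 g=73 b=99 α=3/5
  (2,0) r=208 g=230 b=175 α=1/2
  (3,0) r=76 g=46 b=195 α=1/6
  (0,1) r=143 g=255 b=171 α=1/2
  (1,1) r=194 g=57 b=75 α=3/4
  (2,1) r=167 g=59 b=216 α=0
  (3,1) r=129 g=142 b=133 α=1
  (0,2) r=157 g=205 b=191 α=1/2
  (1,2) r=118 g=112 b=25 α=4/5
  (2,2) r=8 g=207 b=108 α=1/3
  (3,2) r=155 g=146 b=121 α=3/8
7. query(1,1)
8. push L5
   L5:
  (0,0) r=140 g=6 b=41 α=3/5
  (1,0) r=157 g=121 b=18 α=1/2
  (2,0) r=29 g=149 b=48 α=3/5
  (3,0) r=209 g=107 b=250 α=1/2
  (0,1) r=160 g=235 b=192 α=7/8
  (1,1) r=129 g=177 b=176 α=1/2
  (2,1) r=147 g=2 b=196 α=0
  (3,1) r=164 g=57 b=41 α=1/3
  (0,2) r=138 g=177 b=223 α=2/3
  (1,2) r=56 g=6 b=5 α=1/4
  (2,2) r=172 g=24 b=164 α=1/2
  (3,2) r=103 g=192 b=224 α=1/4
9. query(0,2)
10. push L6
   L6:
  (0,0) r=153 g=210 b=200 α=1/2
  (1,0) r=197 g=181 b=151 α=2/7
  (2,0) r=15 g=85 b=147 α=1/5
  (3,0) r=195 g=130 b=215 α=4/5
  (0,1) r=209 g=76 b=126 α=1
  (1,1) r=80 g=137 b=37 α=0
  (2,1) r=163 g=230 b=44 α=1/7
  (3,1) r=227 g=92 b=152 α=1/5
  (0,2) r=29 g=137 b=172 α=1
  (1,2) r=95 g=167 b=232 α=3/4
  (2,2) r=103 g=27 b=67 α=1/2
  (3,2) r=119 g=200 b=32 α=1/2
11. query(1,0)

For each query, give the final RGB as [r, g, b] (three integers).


at x=3,y=1 over L1,L2:
after L1 α=1/4: [55/4, 33/2, 93/4]
after L2 α=3/8: [3323/32, 1557/16, 2541/32]
→ [104, 97, 79]

query (1,1) [L1,L3,L4] — begin 0,0,0
after L1 α=2/3: [8, 422/3, 328/3]
after L3 α=1/2: [153/2, 517/3, 643/6]
after L4 α=3/4: [1317/8, 515/6, 1993/24]
= [165, 86, 83]

query (0,2) [L1,L3,L4,L5] — begin 0,0,0
+L1 (α=1/2) → [145/2, 55, 31/2]
+L3 (α=2/3) → [1105/6, 223/3, 763/6]
+L4 (α=1/2) → [2047/12, 419/3, 1909/12]
+L5 (α=2/3) → [5359/36, 1481/9, 7261/36]
→ [149, 165, 202]

at x=1,y=0 over L1,L3,L4,L5,L6:
+L1 (α=3/7) → [156/7, 666/7, 582/7]
+L3 (α=2/3) → [730/21, 1786/21, 2752/21]
+L4 (α=3/5) → [15257/105, 8171/105, 11741/105]
+L5 (α=1/2) → [15871/105, 10438/105, 13631/210]
+L6 (α=2/7) → [24145/147, 18040/147, 26315/294]
→ [164, 123, 90]


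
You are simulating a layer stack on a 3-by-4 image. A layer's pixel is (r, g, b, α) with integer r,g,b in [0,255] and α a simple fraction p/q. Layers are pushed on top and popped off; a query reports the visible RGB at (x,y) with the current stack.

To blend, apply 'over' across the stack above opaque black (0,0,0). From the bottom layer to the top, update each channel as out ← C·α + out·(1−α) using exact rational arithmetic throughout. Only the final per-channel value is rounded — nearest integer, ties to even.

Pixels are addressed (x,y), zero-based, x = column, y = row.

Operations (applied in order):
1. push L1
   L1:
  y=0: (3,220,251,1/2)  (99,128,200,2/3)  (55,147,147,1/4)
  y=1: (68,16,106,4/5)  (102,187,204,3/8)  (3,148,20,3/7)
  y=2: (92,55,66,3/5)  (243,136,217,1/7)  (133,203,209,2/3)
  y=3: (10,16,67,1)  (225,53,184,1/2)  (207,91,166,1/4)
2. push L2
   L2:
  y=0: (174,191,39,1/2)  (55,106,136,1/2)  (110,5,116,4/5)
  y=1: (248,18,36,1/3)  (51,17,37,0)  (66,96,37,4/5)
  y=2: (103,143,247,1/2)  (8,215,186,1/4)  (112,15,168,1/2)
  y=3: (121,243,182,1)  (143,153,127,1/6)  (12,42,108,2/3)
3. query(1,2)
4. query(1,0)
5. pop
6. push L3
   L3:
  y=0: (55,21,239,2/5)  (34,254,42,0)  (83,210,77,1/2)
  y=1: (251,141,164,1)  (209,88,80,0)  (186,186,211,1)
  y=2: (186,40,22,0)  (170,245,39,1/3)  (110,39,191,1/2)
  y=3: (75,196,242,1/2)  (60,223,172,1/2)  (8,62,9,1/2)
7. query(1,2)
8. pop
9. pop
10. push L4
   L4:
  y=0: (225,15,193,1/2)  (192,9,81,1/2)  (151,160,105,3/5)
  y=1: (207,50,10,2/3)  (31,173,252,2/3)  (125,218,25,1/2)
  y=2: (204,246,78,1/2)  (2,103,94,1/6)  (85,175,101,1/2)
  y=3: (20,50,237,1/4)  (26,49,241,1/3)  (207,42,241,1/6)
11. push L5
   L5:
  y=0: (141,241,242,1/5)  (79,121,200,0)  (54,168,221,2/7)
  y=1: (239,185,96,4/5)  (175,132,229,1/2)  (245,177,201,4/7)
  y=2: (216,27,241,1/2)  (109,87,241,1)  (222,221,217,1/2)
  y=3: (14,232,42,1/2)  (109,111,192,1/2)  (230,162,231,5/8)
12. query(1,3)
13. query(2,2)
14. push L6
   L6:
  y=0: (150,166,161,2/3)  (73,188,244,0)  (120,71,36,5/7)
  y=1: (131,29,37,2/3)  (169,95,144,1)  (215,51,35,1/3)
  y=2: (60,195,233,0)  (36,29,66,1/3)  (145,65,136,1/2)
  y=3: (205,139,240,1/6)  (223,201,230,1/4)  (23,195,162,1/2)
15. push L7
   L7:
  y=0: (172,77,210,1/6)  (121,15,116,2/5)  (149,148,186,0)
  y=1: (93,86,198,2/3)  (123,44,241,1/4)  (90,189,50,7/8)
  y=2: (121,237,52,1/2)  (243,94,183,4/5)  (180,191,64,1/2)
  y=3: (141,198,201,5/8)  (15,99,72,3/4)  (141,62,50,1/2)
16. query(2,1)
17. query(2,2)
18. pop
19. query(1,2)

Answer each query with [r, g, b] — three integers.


at x=1,y=2 over L1,L2:
after L1 α=1/7: [243/7, 136/7, 31]
after L2 α=1/4: [785/28, 1913/28, 279/4]
= [28, 68, 70]

query (1,0) [L1,L2] — begin 0,0,0
L1 α=2/3: [66, 256/3, 400/3]
L2 α=1/2: [121/2, 287/3, 404/3]
→ [60, 96, 135]

query (1,2) [L1,L3] — begin 0,0,0
+L1 (α=1/7) → [243/7, 136/7, 31]
+L3 (α=1/3) → [1676/21, 1987/21, 101/3]
rounded: [80, 95, 34]

at x=1,y=3 over L4,L5:
L4 α=1/3: [26/3, 49/3, 241/3]
L5 α=1/2: [353/6, 191/3, 817/6]
→ [59, 64, 136]

(2,2) stack=L4,L5; from [0,0,0]:
after L4 α=1/2: [85/2, 175/2, 101/2]
after L5 α=1/2: [529/4, 617/4, 535/4]
rounded: [132, 154, 134]

query (2,1) [L4,L5,L6,L7] — begin 0,0,0
after L4 α=1/2: [125/2, 109, 25/2]
after L5 α=4/7: [2335/14, 1035/7, 1683/14]
after L6 α=1/3: [1280/7, 809/7, 1928/21]
after L7 α=7/8: [2845/28, 5035/28, 4639/84]
rounded: [102, 180, 55]

query (2,2) [L4,L5,L6,L7] — begin 0,0,0
after L4 α=1/2: [85/2, 175/2, 101/2]
after L5 α=1/2: [529/4, 617/4, 535/4]
after L6 α=1/2: [1109/8, 877/8, 1079/8]
after L7 α=1/2: [2549/16, 2405/16, 1591/16]
= [159, 150, 99]

(1,2) stack=L4,L5,L6; from [0,0,0]:
L4 α=1/6: [1/3, 103/6, 47/3]
L5 α=1: [109, 87, 241]
L6 α=1/3: [254/3, 203/3, 548/3]
→ [85, 68, 183]


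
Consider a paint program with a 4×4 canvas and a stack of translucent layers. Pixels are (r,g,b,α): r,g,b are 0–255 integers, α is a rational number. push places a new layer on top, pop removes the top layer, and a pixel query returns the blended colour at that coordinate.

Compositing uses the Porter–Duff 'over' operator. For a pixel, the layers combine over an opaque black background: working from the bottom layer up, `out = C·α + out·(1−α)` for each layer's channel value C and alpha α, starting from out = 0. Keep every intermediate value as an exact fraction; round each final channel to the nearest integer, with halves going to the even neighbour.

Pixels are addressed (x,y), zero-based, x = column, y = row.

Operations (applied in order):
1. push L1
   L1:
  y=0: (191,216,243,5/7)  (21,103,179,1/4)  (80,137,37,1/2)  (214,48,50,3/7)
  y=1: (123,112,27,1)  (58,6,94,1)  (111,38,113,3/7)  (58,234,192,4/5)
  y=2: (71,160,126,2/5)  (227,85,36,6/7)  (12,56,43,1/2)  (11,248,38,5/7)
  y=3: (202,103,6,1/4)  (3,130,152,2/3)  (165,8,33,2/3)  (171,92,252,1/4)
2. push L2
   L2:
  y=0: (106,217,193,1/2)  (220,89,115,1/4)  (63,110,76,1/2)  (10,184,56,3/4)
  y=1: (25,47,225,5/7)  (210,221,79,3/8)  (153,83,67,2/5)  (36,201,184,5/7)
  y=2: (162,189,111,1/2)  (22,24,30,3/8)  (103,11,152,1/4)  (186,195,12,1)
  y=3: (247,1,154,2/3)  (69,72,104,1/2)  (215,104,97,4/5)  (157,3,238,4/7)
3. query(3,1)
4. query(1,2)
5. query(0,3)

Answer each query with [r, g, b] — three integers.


(3,1) stack=L1,L2; from [0,0,0]:
after L1 α=4/5: [232/5, 936/5, 768/5]
after L2 α=5/7: [1364/35, 6897/35, 6136/35]
= [39, 197, 175]

(1,2) stack=L1,L2; from [0,0,0]:
L1 α=6/7: [1362/7, 510/7, 216/7]
L2 α=3/8: [909/7, 1527/28, 855/28]
→ [130, 55, 31]

query (0,3) [L1,L2] — begin 0,0,0
L1 α=1/4: [101/2, 103/4, 3/2]
L2 α=2/3: [363/2, 37/4, 619/6]
= [182, 9, 103]


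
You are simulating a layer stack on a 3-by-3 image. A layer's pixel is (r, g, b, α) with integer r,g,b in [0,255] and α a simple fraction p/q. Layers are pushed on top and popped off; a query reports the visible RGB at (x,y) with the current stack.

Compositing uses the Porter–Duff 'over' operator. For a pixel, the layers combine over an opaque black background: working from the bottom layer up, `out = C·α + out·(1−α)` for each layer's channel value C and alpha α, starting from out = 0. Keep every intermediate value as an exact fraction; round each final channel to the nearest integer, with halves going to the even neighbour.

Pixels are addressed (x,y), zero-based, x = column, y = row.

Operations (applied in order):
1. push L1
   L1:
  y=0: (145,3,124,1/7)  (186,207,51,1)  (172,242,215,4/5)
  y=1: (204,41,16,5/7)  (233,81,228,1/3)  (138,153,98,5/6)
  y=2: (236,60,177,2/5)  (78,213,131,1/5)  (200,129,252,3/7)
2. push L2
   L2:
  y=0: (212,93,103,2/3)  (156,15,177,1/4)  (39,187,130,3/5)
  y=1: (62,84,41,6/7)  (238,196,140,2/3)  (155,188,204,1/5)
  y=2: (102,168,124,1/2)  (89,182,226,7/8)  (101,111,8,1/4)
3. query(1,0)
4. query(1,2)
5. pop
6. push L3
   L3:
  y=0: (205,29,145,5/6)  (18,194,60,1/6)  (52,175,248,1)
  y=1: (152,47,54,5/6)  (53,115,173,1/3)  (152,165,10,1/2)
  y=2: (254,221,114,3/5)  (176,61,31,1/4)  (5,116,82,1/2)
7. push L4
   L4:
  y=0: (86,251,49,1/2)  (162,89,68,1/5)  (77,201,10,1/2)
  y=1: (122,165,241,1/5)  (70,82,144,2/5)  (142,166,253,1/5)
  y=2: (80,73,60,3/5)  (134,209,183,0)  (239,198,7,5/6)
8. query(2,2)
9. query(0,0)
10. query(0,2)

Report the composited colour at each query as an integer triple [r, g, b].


(1,0) stack=L1,L2; from [0,0,0]:
L1 α=1: [186, 207, 51]
L2 α=1/4: [357/2, 159, 165/2]
= [178, 159, 82]

(1,2) stack=L1,L2; from [0,0,0]:
+L1 (α=1/5) → [78/5, 213/5, 131/5]
+L2 (α=7/8) → [3193/40, 6583/40, 8041/40]
rounded: [80, 165, 201]

at x=2,y=2 over L1,L3,L4:
L1 α=3/7: [600/7, 387/7, 108]
L3 α=1/2: [635/14, 1199/14, 95]
L4 α=5/6: [17365/84, 15059/84, 65/3]
rounded: [207, 179, 22]

(0,0) stack=L1,L3,L4; from [0,0,0]:
+L1 (α=1/7) → [145/7, 3/7, 124/7]
+L3 (α=5/6) → [1220/7, 509/21, 1733/14]
+L4 (α=1/2) → [911/7, 2890/21, 2419/28]
rounded: [130, 138, 86]

at x=0,y=2 over L1,L3,L4:
+L1 (α=2/5) → [472/5, 24, 354/5]
+L3 (α=3/5) → [4754/25, 711/5, 2418/25]
+L4 (α=3/5) → [15508/125, 2517/25, 9336/125]
rounded: [124, 101, 75]


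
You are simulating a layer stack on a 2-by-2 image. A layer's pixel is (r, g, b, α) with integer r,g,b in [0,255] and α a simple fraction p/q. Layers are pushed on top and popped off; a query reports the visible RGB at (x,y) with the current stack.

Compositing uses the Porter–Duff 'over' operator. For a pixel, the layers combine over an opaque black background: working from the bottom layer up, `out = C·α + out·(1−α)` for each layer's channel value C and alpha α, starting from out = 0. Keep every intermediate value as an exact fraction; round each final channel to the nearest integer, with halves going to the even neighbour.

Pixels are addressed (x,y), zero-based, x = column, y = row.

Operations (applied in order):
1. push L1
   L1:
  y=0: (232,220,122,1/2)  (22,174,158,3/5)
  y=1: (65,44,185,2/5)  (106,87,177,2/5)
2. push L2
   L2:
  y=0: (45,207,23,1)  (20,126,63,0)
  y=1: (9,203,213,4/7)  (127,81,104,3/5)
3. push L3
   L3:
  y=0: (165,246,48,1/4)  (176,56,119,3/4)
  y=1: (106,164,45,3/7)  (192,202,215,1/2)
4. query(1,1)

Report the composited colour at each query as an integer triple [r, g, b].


query (1,1) [L1,L2,L3] — begin 0,0,0
L1 α=2/5: [212/5, 174/5, 354/5]
L2 α=3/5: [2329/25, 1563/25, 2268/25]
L3 α=1/2: [7129/50, 6613/50, 7643/50]
rounded: [143, 132, 153]


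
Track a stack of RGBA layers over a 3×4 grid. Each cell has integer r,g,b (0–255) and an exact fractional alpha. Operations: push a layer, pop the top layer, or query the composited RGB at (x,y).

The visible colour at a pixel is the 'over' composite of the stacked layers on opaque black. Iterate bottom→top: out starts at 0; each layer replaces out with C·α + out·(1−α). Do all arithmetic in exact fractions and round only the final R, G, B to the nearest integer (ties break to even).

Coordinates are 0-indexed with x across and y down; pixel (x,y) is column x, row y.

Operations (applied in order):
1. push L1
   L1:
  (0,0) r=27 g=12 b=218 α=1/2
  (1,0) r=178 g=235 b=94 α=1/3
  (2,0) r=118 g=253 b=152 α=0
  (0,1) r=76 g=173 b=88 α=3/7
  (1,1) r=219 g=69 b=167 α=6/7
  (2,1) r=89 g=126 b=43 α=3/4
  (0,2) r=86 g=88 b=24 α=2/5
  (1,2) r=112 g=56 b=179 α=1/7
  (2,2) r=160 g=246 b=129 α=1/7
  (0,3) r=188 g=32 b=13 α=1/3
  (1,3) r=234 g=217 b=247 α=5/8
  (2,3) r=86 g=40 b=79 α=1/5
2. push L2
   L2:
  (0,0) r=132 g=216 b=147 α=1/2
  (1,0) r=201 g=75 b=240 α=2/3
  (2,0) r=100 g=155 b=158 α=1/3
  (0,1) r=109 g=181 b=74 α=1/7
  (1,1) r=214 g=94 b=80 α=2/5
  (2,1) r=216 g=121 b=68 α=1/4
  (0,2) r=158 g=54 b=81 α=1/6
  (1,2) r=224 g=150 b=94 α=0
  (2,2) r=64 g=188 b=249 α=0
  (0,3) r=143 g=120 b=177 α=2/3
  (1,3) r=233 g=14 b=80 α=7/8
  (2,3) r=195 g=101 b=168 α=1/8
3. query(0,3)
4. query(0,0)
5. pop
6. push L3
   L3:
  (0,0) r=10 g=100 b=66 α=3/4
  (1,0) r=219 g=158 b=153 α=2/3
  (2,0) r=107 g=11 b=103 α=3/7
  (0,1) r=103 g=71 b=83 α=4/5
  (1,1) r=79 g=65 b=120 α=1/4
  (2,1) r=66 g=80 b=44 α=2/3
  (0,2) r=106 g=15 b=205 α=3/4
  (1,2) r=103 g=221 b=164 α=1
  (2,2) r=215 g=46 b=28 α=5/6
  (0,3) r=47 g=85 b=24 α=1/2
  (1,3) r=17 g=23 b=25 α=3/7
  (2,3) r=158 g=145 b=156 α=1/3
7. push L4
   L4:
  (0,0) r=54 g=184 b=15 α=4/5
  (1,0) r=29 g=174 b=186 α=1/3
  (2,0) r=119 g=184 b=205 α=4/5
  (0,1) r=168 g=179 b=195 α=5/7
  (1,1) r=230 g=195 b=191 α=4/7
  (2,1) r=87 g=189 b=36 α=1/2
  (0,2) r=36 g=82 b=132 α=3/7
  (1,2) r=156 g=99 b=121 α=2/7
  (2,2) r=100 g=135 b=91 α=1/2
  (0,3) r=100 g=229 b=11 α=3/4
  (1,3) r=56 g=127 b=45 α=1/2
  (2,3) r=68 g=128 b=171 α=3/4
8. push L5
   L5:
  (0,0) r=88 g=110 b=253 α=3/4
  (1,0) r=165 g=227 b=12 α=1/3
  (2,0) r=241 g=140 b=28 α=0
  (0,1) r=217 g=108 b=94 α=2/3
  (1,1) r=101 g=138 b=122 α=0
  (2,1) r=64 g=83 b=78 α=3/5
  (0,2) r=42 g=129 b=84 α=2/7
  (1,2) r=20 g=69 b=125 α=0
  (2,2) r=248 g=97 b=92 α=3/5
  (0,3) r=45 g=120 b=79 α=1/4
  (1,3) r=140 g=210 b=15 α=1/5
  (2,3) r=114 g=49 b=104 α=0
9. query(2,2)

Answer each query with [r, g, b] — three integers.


(0,3) stack=L1,L2; from [0,0,0]:
after L1 α=1/3: [188/3, 32/3, 13/3]
after L2 α=2/3: [1046/9, 752/9, 1075/9]
= [116, 84, 119]

(0,0) stack=L1,L2; from [0,0,0]:
+L1 (α=1/2) → [27/2, 6, 109]
+L2 (α=1/2) → [291/4, 111, 128]
rounded: [73, 111, 128]

at x=2,y=2 over L1,L3,L4,L5:
L1 α=1/7: [160/7, 246/7, 129/7]
L3 α=5/6: [7685/42, 928/21, 1109/42]
L4 α=1/2: [11885/84, 3763/42, 4931/84]
L5 α=3/5: [43133/210, 9874/105, 16523/210]
rounded: [205, 94, 79]


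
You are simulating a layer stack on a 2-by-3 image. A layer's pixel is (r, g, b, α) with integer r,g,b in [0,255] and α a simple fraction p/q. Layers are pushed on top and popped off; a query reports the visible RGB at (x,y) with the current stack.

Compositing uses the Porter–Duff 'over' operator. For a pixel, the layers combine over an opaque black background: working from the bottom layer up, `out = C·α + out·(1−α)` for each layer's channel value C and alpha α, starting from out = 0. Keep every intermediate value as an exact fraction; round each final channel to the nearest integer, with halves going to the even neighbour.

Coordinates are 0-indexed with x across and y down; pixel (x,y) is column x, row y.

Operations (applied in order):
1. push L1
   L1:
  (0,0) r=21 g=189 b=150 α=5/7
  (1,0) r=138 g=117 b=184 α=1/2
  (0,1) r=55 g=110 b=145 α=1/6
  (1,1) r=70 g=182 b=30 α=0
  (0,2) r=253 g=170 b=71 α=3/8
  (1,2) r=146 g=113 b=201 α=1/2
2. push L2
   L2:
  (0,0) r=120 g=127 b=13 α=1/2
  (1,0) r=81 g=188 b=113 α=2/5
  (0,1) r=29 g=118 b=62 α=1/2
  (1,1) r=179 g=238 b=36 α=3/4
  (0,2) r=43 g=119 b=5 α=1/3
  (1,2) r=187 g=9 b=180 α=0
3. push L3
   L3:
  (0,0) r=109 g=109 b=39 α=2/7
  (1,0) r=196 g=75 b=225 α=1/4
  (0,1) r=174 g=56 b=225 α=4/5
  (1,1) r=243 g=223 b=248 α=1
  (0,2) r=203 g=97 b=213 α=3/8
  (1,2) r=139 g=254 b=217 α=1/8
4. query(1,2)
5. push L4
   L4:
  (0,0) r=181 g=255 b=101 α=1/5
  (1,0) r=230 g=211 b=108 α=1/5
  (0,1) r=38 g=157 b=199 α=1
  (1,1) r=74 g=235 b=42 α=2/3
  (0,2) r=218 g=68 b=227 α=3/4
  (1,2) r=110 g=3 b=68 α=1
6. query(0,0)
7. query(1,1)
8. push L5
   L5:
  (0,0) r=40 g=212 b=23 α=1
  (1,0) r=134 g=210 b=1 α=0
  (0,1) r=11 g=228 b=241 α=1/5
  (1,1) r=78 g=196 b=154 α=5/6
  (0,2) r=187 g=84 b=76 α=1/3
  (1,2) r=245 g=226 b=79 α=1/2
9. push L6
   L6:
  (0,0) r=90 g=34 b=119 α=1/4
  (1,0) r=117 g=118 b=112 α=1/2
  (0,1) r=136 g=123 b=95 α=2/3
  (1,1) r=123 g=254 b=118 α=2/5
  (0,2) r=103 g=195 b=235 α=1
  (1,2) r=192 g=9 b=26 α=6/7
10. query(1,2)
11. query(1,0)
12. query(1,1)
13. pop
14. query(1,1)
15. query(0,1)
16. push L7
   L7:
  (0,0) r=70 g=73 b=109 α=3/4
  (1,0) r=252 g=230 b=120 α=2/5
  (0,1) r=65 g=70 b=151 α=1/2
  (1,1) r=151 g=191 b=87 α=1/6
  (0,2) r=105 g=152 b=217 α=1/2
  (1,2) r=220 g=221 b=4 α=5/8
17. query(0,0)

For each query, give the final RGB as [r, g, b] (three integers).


at x=1,y=2 over L1,L2,L3:
after L1 α=1/2: [73, 113/2, 201/2]
after L2 α=0: [73, 113/2, 201/2]
after L3 α=1/8: [325/4, 1299/16, 1841/16]
rounded: [81, 81, 115]

at x=0,y=0 over L1,L2,L3,L4:
+L1 (α=5/7) → [15, 135, 750/7]
+L2 (α=1/2) → [135/2, 131, 841/14]
+L3 (α=2/7) → [1111/14, 873/7, 5297/98]
+L4 (α=1/5) → [3489/35, 5277/35, 15543/245]
= [100, 151, 63]

at x=1,y=1 over L1,L2,L3,L4:
L1 α=0: [0, 0, 0]
L2 α=3/4: [537/4, 357/2, 27]
L3 α=1: [243, 223, 248]
L4 α=2/3: [391/3, 231, 332/3]
→ [130, 231, 111]

query (1,2) [L1,L2,L3,L4,L5,L6] — begin 0,0,0
+L1 (α=1/2) → [73, 113/2, 201/2]
+L2 (α=0) → [73, 113/2, 201/2]
+L3 (α=1/8) → [325/4, 1299/16, 1841/16]
+L4 (α=1) → [110, 3, 68]
+L5 (α=1/2) → [355/2, 229/2, 147/2]
+L6 (α=6/7) → [2659/14, 337/14, 459/14]
rounded: [190, 24, 33]

(1,0) stack=L1,L2,L3,L4,L5,L6; from [0,0,0]:
after L1 α=1/2: [69, 117/2, 92]
after L2 α=2/5: [369/5, 1103/10, 502/5]
after L3 α=1/4: [2087/20, 4059/40, 2631/20]
after L4 α=1/5: [3237/25, 6169/50, 3171/25]
after L5 α=0: [3237/25, 6169/50, 3171/25]
after L6 α=1/2: [3081/25, 12069/100, 5971/50]
rounded: [123, 121, 119]

query (1,1) [L1,L2,L3,L4,L5,L6] — begin 0,0,0
L1 α=0: [0, 0, 0]
L2 α=3/4: [537/4, 357/2, 27]
L3 α=1: [243, 223, 248]
L4 α=2/3: [391/3, 231, 332/3]
L5 α=5/6: [1561/18, 1211/6, 1321/9]
L6 α=2/5: [3037/30, 2227/10, 2029/15]
rounded: [101, 223, 135]

at x=1,y=1 over L1,L2,L3,L4,L5:
+L1 (α=0) → [0, 0, 0]
+L2 (α=3/4) → [537/4, 357/2, 27]
+L3 (α=1) → [243, 223, 248]
+L4 (α=2/3) → [391/3, 231, 332/3]
+L5 (α=5/6) → [1561/18, 1211/6, 1321/9]
→ [87, 202, 147]

(0,1) stack=L1,L2,L3,L4,L5; from [0,0,0]:
+L1 (α=1/6) → [55/6, 55/3, 145/6]
+L2 (α=1/2) → [229/12, 409/6, 517/12]
+L3 (α=4/5) → [8581/60, 1753/30, 11317/60]
+L4 (α=1) → [38, 157, 199]
+L5 (α=1/5) → [163/5, 856/5, 1037/5]
→ [33, 171, 207]

query (0,0) [L1,L2,L3,L4,L5,L7] — begin 0,0,0
L1 α=5/7: [15, 135, 750/7]
L2 α=1/2: [135/2, 131, 841/14]
L3 α=2/7: [1111/14, 873/7, 5297/98]
L4 α=1/5: [3489/35, 5277/35, 15543/245]
L5 α=1: [40, 212, 23]
L7 α=3/4: [125/2, 431/4, 175/2]
= [62, 108, 88]
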